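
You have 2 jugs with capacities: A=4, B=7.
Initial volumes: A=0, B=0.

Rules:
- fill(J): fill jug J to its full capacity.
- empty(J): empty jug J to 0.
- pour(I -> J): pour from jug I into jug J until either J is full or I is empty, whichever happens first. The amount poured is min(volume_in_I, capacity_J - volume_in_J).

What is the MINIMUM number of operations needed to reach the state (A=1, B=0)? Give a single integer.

BFS from (A=0, B=0). One shortest path:
  1. fill(A) -> (A=4 B=0)
  2. pour(A -> B) -> (A=0 B=4)
  3. fill(A) -> (A=4 B=4)
  4. pour(A -> B) -> (A=1 B=7)
  5. empty(B) -> (A=1 B=0)
Reached target in 5 moves.

Answer: 5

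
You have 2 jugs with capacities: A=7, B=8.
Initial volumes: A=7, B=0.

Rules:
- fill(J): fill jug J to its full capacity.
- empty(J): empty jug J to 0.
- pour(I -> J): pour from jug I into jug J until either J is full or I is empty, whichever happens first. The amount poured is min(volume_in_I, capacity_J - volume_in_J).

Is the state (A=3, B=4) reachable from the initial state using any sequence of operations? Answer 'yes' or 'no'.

Answer: no

Derivation:
BFS explored all 30 reachable states.
Reachable set includes: (0,0), (0,1), (0,2), (0,3), (0,4), (0,5), (0,6), (0,7), (0,8), (1,0), (1,8), (2,0) ...
Target (A=3, B=4) not in reachable set → no.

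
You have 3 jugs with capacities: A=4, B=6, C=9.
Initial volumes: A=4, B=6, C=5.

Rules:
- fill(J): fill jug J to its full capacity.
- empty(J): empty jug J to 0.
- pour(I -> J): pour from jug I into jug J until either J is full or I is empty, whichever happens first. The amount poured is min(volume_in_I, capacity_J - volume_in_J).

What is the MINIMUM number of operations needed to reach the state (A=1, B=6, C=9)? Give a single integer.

Answer: 4

Derivation:
BFS from (A=4, B=6, C=5). One shortest path:
  1. empty(C) -> (A=4 B=6 C=0)
  2. pour(B -> C) -> (A=4 B=0 C=6)
  3. fill(B) -> (A=4 B=6 C=6)
  4. pour(A -> C) -> (A=1 B=6 C=9)
Reached target in 4 moves.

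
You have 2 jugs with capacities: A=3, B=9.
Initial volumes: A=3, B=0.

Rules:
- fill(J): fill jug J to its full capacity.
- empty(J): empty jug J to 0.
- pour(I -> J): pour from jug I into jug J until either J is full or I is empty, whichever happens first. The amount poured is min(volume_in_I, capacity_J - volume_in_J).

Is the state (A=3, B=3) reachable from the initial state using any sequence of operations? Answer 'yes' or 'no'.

BFS from (A=3, B=0):
  1. pour(A -> B) -> (A=0 B=3)
  2. fill(A) -> (A=3 B=3)
Target reached → yes.

Answer: yes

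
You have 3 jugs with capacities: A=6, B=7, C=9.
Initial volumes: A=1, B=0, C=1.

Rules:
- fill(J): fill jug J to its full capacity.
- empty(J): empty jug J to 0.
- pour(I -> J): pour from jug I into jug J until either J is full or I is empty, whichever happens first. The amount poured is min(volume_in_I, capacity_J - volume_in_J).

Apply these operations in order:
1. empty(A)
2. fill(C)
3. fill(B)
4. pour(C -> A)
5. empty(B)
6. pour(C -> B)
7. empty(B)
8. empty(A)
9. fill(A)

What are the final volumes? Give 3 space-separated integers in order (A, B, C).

Step 1: empty(A) -> (A=0 B=0 C=1)
Step 2: fill(C) -> (A=0 B=0 C=9)
Step 3: fill(B) -> (A=0 B=7 C=9)
Step 4: pour(C -> A) -> (A=6 B=7 C=3)
Step 5: empty(B) -> (A=6 B=0 C=3)
Step 6: pour(C -> B) -> (A=6 B=3 C=0)
Step 7: empty(B) -> (A=6 B=0 C=0)
Step 8: empty(A) -> (A=0 B=0 C=0)
Step 9: fill(A) -> (A=6 B=0 C=0)

Answer: 6 0 0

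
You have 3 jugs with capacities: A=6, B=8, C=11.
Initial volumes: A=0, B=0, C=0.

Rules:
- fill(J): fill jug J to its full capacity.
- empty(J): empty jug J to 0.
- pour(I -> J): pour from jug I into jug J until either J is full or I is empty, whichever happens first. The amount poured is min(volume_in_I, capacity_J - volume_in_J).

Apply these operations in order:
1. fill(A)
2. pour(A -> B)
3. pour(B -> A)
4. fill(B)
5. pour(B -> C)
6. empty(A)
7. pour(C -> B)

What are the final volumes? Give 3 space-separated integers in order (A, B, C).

Answer: 0 8 0

Derivation:
Step 1: fill(A) -> (A=6 B=0 C=0)
Step 2: pour(A -> B) -> (A=0 B=6 C=0)
Step 3: pour(B -> A) -> (A=6 B=0 C=0)
Step 4: fill(B) -> (A=6 B=8 C=0)
Step 5: pour(B -> C) -> (A=6 B=0 C=8)
Step 6: empty(A) -> (A=0 B=0 C=8)
Step 7: pour(C -> B) -> (A=0 B=8 C=0)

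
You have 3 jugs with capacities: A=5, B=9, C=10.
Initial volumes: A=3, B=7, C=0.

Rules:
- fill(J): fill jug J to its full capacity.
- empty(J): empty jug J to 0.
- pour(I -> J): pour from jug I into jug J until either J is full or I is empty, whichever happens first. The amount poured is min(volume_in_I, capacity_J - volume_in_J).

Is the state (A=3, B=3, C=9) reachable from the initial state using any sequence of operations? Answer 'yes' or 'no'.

Answer: no

Derivation:
BFS explored all 372 reachable states.
Reachable set includes: (0,0,0), (0,0,1), (0,0,2), (0,0,3), (0,0,4), (0,0,5), (0,0,6), (0,0,7), (0,0,8), (0,0,9), (0,0,10), (0,1,0) ...
Target (A=3, B=3, C=9) not in reachable set → no.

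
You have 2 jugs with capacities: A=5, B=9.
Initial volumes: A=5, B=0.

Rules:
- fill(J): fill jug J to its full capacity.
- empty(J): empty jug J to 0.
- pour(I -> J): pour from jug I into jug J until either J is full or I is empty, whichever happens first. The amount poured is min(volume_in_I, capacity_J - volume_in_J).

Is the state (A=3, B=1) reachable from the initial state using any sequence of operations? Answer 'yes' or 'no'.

Answer: no

Derivation:
BFS explored all 28 reachable states.
Reachable set includes: (0,0), (0,1), (0,2), (0,3), (0,4), (0,5), (0,6), (0,7), (0,8), (0,9), (1,0), (1,9) ...
Target (A=3, B=1) not in reachable set → no.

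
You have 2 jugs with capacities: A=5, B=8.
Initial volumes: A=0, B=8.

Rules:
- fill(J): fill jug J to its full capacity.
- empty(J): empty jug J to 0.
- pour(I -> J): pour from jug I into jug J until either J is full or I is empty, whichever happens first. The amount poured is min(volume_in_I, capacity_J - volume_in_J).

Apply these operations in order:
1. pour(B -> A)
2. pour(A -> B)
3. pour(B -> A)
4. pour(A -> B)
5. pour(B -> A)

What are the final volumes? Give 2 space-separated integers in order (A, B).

Step 1: pour(B -> A) -> (A=5 B=3)
Step 2: pour(A -> B) -> (A=0 B=8)
Step 3: pour(B -> A) -> (A=5 B=3)
Step 4: pour(A -> B) -> (A=0 B=8)
Step 5: pour(B -> A) -> (A=5 B=3)

Answer: 5 3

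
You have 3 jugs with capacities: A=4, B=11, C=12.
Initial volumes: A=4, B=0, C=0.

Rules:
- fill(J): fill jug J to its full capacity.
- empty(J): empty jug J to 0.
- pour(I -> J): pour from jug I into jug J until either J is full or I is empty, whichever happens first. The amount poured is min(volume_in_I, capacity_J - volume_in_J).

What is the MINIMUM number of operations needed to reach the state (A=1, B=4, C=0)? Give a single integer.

Answer: 5

Derivation:
BFS from (A=4, B=0, C=0). One shortest path:
  1. fill(C) -> (A=4 B=0 C=12)
  2. pour(C -> B) -> (A=4 B=11 C=1)
  3. empty(B) -> (A=4 B=0 C=1)
  4. pour(A -> B) -> (A=0 B=4 C=1)
  5. pour(C -> A) -> (A=1 B=4 C=0)
Reached target in 5 moves.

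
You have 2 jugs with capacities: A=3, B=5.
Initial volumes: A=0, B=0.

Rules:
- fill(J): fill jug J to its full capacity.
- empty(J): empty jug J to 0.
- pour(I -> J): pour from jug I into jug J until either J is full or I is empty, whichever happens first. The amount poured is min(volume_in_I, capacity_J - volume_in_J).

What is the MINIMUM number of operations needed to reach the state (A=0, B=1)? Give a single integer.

BFS from (A=0, B=0). One shortest path:
  1. fill(A) -> (A=3 B=0)
  2. pour(A -> B) -> (A=0 B=3)
  3. fill(A) -> (A=3 B=3)
  4. pour(A -> B) -> (A=1 B=5)
  5. empty(B) -> (A=1 B=0)
  6. pour(A -> B) -> (A=0 B=1)
Reached target in 6 moves.

Answer: 6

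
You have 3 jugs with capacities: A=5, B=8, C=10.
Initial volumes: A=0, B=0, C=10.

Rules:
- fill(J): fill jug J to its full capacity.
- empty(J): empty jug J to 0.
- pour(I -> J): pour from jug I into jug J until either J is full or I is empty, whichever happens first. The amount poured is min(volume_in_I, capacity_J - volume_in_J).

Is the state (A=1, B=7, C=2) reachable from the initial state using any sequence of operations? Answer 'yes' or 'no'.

BFS explored all 342 reachable states.
Reachable set includes: (0,0,0), (0,0,1), (0,0,2), (0,0,3), (0,0,4), (0,0,5), (0,0,6), (0,0,7), (0,0,8), (0,0,9), (0,0,10), (0,1,0) ...
Target (A=1, B=7, C=2) not in reachable set → no.

Answer: no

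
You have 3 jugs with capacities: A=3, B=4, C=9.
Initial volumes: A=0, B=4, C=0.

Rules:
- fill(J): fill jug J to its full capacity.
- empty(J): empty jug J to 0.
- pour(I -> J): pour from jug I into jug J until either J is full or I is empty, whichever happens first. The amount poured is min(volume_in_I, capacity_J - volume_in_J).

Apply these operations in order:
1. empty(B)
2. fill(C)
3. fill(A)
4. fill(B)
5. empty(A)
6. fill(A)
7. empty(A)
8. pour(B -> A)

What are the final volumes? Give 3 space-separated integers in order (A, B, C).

Step 1: empty(B) -> (A=0 B=0 C=0)
Step 2: fill(C) -> (A=0 B=0 C=9)
Step 3: fill(A) -> (A=3 B=0 C=9)
Step 4: fill(B) -> (A=3 B=4 C=9)
Step 5: empty(A) -> (A=0 B=4 C=9)
Step 6: fill(A) -> (A=3 B=4 C=9)
Step 7: empty(A) -> (A=0 B=4 C=9)
Step 8: pour(B -> A) -> (A=3 B=1 C=9)

Answer: 3 1 9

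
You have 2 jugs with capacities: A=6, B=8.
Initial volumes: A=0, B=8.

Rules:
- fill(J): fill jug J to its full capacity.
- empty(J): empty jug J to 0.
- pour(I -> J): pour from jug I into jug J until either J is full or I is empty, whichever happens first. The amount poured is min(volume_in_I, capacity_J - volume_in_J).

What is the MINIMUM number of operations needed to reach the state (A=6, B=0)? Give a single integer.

Answer: 2

Derivation:
BFS from (A=0, B=8). One shortest path:
  1. fill(A) -> (A=6 B=8)
  2. empty(B) -> (A=6 B=0)
Reached target in 2 moves.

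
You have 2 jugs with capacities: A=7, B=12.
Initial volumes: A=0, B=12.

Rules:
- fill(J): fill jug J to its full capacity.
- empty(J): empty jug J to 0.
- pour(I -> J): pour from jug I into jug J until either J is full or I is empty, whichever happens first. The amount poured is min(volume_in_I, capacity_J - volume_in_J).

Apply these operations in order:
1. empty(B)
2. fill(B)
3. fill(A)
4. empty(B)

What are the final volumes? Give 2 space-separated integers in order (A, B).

Step 1: empty(B) -> (A=0 B=0)
Step 2: fill(B) -> (A=0 B=12)
Step 3: fill(A) -> (A=7 B=12)
Step 4: empty(B) -> (A=7 B=0)

Answer: 7 0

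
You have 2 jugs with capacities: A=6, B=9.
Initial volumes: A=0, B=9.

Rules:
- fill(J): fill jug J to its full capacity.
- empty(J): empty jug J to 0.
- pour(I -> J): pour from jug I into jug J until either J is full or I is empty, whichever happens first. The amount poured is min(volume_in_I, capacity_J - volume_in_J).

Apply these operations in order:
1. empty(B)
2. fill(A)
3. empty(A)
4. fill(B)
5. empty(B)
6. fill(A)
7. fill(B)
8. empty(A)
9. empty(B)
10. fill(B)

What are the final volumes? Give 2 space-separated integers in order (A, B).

Answer: 0 9

Derivation:
Step 1: empty(B) -> (A=0 B=0)
Step 2: fill(A) -> (A=6 B=0)
Step 3: empty(A) -> (A=0 B=0)
Step 4: fill(B) -> (A=0 B=9)
Step 5: empty(B) -> (A=0 B=0)
Step 6: fill(A) -> (A=6 B=0)
Step 7: fill(B) -> (A=6 B=9)
Step 8: empty(A) -> (A=0 B=9)
Step 9: empty(B) -> (A=0 B=0)
Step 10: fill(B) -> (A=0 B=9)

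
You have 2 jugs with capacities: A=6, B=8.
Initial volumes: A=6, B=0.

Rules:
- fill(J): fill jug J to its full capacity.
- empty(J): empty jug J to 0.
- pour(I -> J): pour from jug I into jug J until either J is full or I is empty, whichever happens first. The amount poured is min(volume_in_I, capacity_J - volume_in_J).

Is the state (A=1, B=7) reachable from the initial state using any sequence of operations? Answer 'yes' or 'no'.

Answer: no

Derivation:
BFS explored all 14 reachable states.
Reachable set includes: (0,0), (0,2), (0,4), (0,6), (0,8), (2,0), (2,8), (4,0), (4,8), (6,0), (6,2), (6,4) ...
Target (A=1, B=7) not in reachable set → no.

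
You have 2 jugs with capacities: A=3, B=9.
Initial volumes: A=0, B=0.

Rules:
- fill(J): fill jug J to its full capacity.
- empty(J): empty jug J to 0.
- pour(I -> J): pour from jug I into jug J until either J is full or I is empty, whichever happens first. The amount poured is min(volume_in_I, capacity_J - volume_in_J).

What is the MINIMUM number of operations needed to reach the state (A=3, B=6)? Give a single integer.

Answer: 2

Derivation:
BFS from (A=0, B=0). One shortest path:
  1. fill(B) -> (A=0 B=9)
  2. pour(B -> A) -> (A=3 B=6)
Reached target in 2 moves.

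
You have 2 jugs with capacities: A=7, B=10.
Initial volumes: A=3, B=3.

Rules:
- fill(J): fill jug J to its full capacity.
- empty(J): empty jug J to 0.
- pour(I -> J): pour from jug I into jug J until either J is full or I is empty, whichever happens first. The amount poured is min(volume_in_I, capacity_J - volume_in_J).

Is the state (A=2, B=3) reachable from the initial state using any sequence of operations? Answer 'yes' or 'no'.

Answer: no

Derivation:
BFS explored all 35 reachable states.
Reachable set includes: (0,0), (0,1), (0,2), (0,3), (0,4), (0,5), (0,6), (0,7), (0,8), (0,9), (0,10), (1,0) ...
Target (A=2, B=3) not in reachable set → no.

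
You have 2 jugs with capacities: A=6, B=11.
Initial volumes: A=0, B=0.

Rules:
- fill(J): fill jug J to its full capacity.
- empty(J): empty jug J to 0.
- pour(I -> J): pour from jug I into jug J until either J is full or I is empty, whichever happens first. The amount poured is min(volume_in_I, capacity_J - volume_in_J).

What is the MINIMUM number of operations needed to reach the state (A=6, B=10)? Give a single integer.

Answer: 6

Derivation:
BFS from (A=0, B=0). One shortest path:
  1. fill(B) -> (A=0 B=11)
  2. pour(B -> A) -> (A=6 B=5)
  3. empty(A) -> (A=0 B=5)
  4. pour(B -> A) -> (A=5 B=0)
  5. fill(B) -> (A=5 B=11)
  6. pour(B -> A) -> (A=6 B=10)
Reached target in 6 moves.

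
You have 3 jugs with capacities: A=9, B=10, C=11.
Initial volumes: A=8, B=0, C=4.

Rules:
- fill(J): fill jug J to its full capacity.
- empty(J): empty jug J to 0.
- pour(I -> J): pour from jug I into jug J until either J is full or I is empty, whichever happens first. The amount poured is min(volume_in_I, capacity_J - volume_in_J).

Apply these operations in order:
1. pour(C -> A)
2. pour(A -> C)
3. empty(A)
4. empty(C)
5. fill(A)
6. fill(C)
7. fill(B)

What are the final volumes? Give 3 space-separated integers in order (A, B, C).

Step 1: pour(C -> A) -> (A=9 B=0 C=3)
Step 2: pour(A -> C) -> (A=1 B=0 C=11)
Step 3: empty(A) -> (A=0 B=0 C=11)
Step 4: empty(C) -> (A=0 B=0 C=0)
Step 5: fill(A) -> (A=9 B=0 C=0)
Step 6: fill(C) -> (A=9 B=0 C=11)
Step 7: fill(B) -> (A=9 B=10 C=11)

Answer: 9 10 11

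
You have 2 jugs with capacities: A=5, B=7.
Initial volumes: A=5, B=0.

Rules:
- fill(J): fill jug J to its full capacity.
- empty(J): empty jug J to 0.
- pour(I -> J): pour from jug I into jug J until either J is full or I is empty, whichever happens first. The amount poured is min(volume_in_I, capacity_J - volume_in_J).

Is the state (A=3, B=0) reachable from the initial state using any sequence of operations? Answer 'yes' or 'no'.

Answer: yes

Derivation:
BFS from (A=5, B=0):
  1. pour(A -> B) -> (A=0 B=5)
  2. fill(A) -> (A=5 B=5)
  3. pour(A -> B) -> (A=3 B=7)
  4. empty(B) -> (A=3 B=0)
Target reached → yes.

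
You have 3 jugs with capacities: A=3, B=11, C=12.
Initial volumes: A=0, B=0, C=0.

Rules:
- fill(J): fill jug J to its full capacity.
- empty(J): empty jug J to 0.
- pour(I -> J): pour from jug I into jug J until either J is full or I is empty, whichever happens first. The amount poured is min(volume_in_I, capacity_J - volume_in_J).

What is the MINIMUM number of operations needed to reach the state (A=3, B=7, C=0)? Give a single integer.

Answer: 6

Derivation:
BFS from (A=0, B=0, C=0). One shortest path:
  1. fill(B) -> (A=0 B=11 C=0)
  2. pour(B -> A) -> (A=3 B=8 C=0)
  3. pour(B -> C) -> (A=3 B=0 C=8)
  4. fill(B) -> (A=3 B=11 C=8)
  5. pour(B -> C) -> (A=3 B=7 C=12)
  6. empty(C) -> (A=3 B=7 C=0)
Reached target in 6 moves.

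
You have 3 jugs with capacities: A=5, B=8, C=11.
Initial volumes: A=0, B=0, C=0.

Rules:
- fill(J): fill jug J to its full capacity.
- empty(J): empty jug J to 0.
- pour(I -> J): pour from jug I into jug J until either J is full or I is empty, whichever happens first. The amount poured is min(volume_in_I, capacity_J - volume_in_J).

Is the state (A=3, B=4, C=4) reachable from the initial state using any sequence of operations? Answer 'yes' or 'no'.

BFS explored all 368 reachable states.
Reachable set includes: (0,0,0), (0,0,1), (0,0,2), (0,0,3), (0,0,4), (0,0,5), (0,0,6), (0,0,7), (0,0,8), (0,0,9), (0,0,10), (0,0,11) ...
Target (A=3, B=4, C=4) not in reachable set → no.

Answer: no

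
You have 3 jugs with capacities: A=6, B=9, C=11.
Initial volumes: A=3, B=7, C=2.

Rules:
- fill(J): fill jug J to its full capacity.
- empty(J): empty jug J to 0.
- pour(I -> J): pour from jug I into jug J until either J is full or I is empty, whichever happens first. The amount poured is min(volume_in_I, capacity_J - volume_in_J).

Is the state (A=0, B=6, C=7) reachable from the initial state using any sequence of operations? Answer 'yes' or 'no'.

Answer: yes

Derivation:
BFS from (A=3, B=7, C=2):
  1. fill(A) -> (A=6 B=7 C=2)
  2. empty(C) -> (A=6 B=7 C=0)
  3. pour(B -> C) -> (A=6 B=0 C=7)
  4. pour(A -> B) -> (A=0 B=6 C=7)
Target reached → yes.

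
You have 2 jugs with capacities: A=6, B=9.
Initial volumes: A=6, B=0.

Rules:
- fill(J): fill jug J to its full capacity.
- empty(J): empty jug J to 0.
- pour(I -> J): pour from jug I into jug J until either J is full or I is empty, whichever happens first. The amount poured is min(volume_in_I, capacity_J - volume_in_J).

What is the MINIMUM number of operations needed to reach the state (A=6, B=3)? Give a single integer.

BFS from (A=6, B=0). One shortest path:
  1. empty(A) -> (A=0 B=0)
  2. fill(B) -> (A=0 B=9)
  3. pour(B -> A) -> (A=6 B=3)
Reached target in 3 moves.

Answer: 3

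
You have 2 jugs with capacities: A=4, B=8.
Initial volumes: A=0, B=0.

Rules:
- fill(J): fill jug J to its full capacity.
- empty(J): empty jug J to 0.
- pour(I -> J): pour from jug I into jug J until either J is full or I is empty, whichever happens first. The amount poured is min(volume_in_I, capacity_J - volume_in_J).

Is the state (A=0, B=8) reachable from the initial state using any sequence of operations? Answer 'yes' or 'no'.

Answer: yes

Derivation:
BFS from (A=0, B=0):
  1. fill(B) -> (A=0 B=8)
Target reached → yes.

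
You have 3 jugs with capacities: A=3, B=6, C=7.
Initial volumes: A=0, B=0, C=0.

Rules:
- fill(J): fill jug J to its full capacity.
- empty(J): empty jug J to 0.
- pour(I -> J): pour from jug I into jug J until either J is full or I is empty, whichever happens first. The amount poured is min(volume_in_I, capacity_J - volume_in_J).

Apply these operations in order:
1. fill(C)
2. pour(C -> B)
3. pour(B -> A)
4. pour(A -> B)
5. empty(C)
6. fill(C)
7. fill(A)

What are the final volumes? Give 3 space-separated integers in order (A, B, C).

Step 1: fill(C) -> (A=0 B=0 C=7)
Step 2: pour(C -> B) -> (A=0 B=6 C=1)
Step 3: pour(B -> A) -> (A=3 B=3 C=1)
Step 4: pour(A -> B) -> (A=0 B=6 C=1)
Step 5: empty(C) -> (A=0 B=6 C=0)
Step 6: fill(C) -> (A=0 B=6 C=7)
Step 7: fill(A) -> (A=3 B=6 C=7)

Answer: 3 6 7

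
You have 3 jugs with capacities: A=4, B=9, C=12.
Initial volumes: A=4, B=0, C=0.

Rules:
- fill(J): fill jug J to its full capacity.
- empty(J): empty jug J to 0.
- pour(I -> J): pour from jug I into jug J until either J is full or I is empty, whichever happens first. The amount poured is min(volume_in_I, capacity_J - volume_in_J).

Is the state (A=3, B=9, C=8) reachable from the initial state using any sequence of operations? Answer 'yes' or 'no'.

BFS from (A=4, B=0, C=0):
  1. fill(C) -> (A=4 B=0 C=12)
  2. pour(A -> B) -> (A=0 B=4 C=12)
  3. fill(A) -> (A=4 B=4 C=12)
  4. pour(A -> B) -> (A=0 B=8 C=12)
  5. pour(C -> A) -> (A=4 B=8 C=8)
  6. pour(A -> B) -> (A=3 B=9 C=8)
Target reached → yes.

Answer: yes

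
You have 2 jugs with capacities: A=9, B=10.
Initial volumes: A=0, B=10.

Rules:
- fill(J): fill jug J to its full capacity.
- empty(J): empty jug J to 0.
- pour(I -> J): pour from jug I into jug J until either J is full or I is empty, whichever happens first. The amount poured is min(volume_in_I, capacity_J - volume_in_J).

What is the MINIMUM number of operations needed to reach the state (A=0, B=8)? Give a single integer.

BFS from (A=0, B=10). One shortest path:
  1. fill(A) -> (A=9 B=10)
  2. empty(B) -> (A=9 B=0)
  3. pour(A -> B) -> (A=0 B=9)
  4. fill(A) -> (A=9 B=9)
  5. pour(A -> B) -> (A=8 B=10)
  6. empty(B) -> (A=8 B=0)
  7. pour(A -> B) -> (A=0 B=8)
Reached target in 7 moves.

Answer: 7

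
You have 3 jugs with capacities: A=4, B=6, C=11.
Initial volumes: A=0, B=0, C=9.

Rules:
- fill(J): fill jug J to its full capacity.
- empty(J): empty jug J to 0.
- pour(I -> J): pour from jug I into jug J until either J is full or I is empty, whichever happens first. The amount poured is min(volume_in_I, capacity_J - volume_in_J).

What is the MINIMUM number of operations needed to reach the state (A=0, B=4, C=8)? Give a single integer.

BFS from (A=0, B=0, C=9). One shortest path:
  1. fill(A) -> (A=4 B=0 C=9)
  2. fill(B) -> (A=4 B=6 C=9)
  3. pour(B -> C) -> (A=4 B=4 C=11)
  4. empty(C) -> (A=4 B=4 C=0)
  5. pour(A -> C) -> (A=0 B=4 C=4)
  6. fill(A) -> (A=4 B=4 C=4)
  7. pour(A -> C) -> (A=0 B=4 C=8)
Reached target in 7 moves.

Answer: 7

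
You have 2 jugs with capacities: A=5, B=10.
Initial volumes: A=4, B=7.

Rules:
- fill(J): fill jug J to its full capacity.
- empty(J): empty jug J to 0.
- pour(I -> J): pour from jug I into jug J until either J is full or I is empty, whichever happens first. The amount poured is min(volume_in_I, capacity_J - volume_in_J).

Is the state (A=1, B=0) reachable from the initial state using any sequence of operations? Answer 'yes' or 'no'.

BFS from (A=4, B=7):
  1. pour(A -> B) -> (A=1 B=10)
  2. empty(B) -> (A=1 B=0)
Target reached → yes.

Answer: yes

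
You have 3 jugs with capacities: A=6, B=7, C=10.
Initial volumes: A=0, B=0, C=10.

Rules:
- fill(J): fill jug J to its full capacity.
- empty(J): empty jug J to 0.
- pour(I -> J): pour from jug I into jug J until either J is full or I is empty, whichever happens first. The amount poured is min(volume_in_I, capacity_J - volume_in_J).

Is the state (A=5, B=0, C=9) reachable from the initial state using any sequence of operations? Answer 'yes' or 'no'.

BFS from (A=0, B=0, C=10):
  1. pour(C -> A) -> (A=6 B=0 C=4)
  2. empty(A) -> (A=0 B=0 C=4)
  3. pour(C -> A) -> (A=4 B=0 C=0)
  4. fill(C) -> (A=4 B=0 C=10)
  5. pour(C -> B) -> (A=4 B=7 C=3)
  6. pour(B -> A) -> (A=6 B=5 C=3)
  7. pour(A -> C) -> (A=0 B=5 C=9)
  8. pour(B -> A) -> (A=5 B=0 C=9)
Target reached → yes.

Answer: yes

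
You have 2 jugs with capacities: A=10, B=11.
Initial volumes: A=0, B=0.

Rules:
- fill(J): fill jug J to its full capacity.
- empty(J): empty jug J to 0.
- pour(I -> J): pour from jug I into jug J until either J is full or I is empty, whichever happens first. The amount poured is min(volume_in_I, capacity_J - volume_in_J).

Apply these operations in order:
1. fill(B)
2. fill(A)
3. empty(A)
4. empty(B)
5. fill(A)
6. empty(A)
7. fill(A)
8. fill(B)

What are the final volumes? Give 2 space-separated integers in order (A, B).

Answer: 10 11

Derivation:
Step 1: fill(B) -> (A=0 B=11)
Step 2: fill(A) -> (A=10 B=11)
Step 3: empty(A) -> (A=0 B=11)
Step 4: empty(B) -> (A=0 B=0)
Step 5: fill(A) -> (A=10 B=0)
Step 6: empty(A) -> (A=0 B=0)
Step 7: fill(A) -> (A=10 B=0)
Step 8: fill(B) -> (A=10 B=11)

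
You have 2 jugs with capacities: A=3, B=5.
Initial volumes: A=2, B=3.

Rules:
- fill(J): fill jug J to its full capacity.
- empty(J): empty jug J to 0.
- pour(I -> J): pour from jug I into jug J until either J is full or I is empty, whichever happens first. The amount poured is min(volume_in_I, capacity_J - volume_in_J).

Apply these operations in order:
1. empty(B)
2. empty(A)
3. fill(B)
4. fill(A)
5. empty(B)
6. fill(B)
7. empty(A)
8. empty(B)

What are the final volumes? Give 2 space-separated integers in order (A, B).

Answer: 0 0

Derivation:
Step 1: empty(B) -> (A=2 B=0)
Step 2: empty(A) -> (A=0 B=0)
Step 3: fill(B) -> (A=0 B=5)
Step 4: fill(A) -> (A=3 B=5)
Step 5: empty(B) -> (A=3 B=0)
Step 6: fill(B) -> (A=3 B=5)
Step 7: empty(A) -> (A=0 B=5)
Step 8: empty(B) -> (A=0 B=0)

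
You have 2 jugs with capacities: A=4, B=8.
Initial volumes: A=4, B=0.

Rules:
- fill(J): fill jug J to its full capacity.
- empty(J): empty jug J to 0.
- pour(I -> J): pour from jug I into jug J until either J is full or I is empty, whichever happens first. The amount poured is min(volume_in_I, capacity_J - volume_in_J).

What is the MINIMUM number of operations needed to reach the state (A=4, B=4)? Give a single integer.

BFS from (A=4, B=0). One shortest path:
  1. pour(A -> B) -> (A=0 B=4)
  2. fill(A) -> (A=4 B=4)
Reached target in 2 moves.

Answer: 2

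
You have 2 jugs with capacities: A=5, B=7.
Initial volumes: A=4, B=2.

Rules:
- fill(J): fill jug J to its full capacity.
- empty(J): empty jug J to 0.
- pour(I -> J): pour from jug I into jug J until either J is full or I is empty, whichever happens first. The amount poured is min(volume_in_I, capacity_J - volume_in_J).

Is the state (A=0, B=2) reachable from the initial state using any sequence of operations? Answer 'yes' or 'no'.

BFS from (A=4, B=2):
  1. empty(A) -> (A=0 B=2)
Target reached → yes.

Answer: yes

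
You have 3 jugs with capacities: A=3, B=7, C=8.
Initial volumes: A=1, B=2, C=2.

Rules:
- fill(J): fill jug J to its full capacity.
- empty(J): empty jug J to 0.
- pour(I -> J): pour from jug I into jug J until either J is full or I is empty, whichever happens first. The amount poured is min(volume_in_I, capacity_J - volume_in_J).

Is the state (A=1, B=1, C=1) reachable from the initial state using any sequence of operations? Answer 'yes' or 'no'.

Answer: no

Derivation:
BFS explored all 205 reachable states.
Reachable set includes: (0,0,0), (0,0,1), (0,0,2), (0,0,3), (0,0,4), (0,0,5), (0,0,6), (0,0,7), (0,0,8), (0,1,0), (0,1,1), (0,1,2) ...
Target (A=1, B=1, C=1) not in reachable set → no.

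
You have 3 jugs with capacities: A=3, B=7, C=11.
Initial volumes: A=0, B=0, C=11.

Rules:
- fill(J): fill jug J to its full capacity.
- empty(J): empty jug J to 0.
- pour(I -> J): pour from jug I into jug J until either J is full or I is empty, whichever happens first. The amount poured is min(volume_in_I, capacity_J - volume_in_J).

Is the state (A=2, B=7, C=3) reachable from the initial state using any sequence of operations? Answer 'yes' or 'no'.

BFS from (A=0, B=0, C=11):
  1. fill(A) -> (A=3 B=0 C=11)
  2. empty(C) -> (A=3 B=0 C=0)
  3. pour(A -> B) -> (A=0 B=3 C=0)
  4. fill(A) -> (A=3 B=3 C=0)
  5. pour(A -> B) -> (A=0 B=6 C=0)
  6. fill(A) -> (A=3 B=6 C=0)
  7. pour(A -> C) -> (A=0 B=6 C=3)
  8. fill(A) -> (A=3 B=6 C=3)
  9. pour(A -> B) -> (A=2 B=7 C=3)
Target reached → yes.

Answer: yes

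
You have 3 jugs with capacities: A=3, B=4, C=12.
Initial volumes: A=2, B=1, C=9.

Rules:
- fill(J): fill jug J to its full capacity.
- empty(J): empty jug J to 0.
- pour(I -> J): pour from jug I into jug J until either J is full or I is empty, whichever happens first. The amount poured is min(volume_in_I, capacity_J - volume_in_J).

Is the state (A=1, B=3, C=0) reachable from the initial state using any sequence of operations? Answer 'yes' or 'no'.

BFS from (A=2, B=1, C=9):
  1. fill(A) -> (A=3 B=1 C=9)
  2. empty(C) -> (A=3 B=1 C=0)
  3. pour(A -> C) -> (A=0 B=1 C=3)
  4. pour(B -> A) -> (A=1 B=0 C=3)
  5. pour(C -> B) -> (A=1 B=3 C=0)
Target reached → yes.

Answer: yes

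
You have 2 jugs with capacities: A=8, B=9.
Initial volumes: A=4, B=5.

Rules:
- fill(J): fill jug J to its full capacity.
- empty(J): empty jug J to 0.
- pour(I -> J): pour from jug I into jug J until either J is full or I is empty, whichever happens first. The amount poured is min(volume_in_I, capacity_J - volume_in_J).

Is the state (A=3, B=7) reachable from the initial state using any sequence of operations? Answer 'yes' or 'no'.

Answer: no

Derivation:
BFS explored all 35 reachable states.
Reachable set includes: (0,0), (0,1), (0,2), (0,3), (0,4), (0,5), (0,6), (0,7), (0,8), (0,9), (1,0), (1,9) ...
Target (A=3, B=7) not in reachable set → no.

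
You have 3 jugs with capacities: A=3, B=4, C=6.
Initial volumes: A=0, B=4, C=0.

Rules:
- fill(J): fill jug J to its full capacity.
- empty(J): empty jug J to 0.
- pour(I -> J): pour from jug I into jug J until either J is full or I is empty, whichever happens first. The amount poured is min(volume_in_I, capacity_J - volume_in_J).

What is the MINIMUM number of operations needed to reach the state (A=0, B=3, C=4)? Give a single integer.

BFS from (A=0, B=4, C=0). One shortest path:
  1. fill(A) -> (A=3 B=4 C=0)
  2. pour(B -> C) -> (A=3 B=0 C=4)
  3. pour(A -> B) -> (A=0 B=3 C=4)
Reached target in 3 moves.

Answer: 3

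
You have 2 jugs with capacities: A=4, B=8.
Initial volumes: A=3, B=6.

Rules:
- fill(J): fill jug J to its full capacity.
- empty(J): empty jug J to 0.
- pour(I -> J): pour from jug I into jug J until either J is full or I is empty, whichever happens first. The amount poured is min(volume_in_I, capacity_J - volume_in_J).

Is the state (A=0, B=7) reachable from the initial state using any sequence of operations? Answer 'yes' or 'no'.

BFS from (A=3, B=6):
  1. fill(B) -> (A=3 B=8)
  2. pour(B -> A) -> (A=4 B=7)
  3. empty(A) -> (A=0 B=7)
Target reached → yes.

Answer: yes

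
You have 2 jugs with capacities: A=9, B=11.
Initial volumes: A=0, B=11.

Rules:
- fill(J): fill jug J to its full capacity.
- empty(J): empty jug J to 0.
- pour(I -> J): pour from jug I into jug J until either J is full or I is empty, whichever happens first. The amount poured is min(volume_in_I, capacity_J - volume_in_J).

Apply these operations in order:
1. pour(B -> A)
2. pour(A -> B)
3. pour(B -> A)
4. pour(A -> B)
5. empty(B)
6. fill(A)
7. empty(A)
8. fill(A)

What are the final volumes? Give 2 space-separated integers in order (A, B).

Answer: 9 0

Derivation:
Step 1: pour(B -> A) -> (A=9 B=2)
Step 2: pour(A -> B) -> (A=0 B=11)
Step 3: pour(B -> A) -> (A=9 B=2)
Step 4: pour(A -> B) -> (A=0 B=11)
Step 5: empty(B) -> (A=0 B=0)
Step 6: fill(A) -> (A=9 B=0)
Step 7: empty(A) -> (A=0 B=0)
Step 8: fill(A) -> (A=9 B=0)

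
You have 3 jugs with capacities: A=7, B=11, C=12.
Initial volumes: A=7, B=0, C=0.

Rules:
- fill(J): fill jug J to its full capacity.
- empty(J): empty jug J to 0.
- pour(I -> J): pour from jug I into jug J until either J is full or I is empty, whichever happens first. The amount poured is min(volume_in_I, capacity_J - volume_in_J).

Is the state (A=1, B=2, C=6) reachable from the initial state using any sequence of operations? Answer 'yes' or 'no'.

BFS explored all 588 reachable states.
Reachable set includes: (0,0,0), (0,0,1), (0,0,2), (0,0,3), (0,0,4), (0,0,5), (0,0,6), (0,0,7), (0,0,8), (0,0,9), (0,0,10), (0,0,11) ...
Target (A=1, B=2, C=6) not in reachable set → no.

Answer: no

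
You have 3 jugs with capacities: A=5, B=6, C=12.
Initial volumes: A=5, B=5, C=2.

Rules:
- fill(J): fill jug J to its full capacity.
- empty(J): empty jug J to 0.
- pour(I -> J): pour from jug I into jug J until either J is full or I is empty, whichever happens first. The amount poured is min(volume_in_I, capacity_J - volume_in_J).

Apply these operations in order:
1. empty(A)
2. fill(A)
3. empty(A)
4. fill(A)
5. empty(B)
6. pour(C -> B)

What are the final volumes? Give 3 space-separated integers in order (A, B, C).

Answer: 5 2 0

Derivation:
Step 1: empty(A) -> (A=0 B=5 C=2)
Step 2: fill(A) -> (A=5 B=5 C=2)
Step 3: empty(A) -> (A=0 B=5 C=2)
Step 4: fill(A) -> (A=5 B=5 C=2)
Step 5: empty(B) -> (A=5 B=0 C=2)
Step 6: pour(C -> B) -> (A=5 B=2 C=0)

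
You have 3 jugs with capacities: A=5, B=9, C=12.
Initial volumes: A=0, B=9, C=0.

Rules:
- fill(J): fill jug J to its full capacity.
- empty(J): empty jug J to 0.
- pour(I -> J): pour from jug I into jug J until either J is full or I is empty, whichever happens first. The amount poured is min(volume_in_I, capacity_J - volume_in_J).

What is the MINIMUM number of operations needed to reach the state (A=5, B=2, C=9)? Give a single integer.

Answer: 8

Derivation:
BFS from (A=0, B=9, C=0). One shortest path:
  1. fill(A) -> (A=5 B=9 C=0)
  2. pour(B -> C) -> (A=5 B=0 C=9)
  3. fill(B) -> (A=5 B=9 C=9)
  4. pour(A -> C) -> (A=2 B=9 C=12)
  5. empty(C) -> (A=2 B=9 C=0)
  6. pour(B -> C) -> (A=2 B=0 C=9)
  7. pour(A -> B) -> (A=0 B=2 C=9)
  8. fill(A) -> (A=5 B=2 C=9)
Reached target in 8 moves.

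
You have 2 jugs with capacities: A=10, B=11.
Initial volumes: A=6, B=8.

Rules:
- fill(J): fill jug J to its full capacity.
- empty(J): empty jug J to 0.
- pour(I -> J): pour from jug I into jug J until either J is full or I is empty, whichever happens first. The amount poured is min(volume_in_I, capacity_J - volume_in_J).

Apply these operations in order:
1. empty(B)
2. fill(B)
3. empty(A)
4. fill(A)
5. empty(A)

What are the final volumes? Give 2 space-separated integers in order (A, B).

Step 1: empty(B) -> (A=6 B=0)
Step 2: fill(B) -> (A=6 B=11)
Step 3: empty(A) -> (A=0 B=11)
Step 4: fill(A) -> (A=10 B=11)
Step 5: empty(A) -> (A=0 B=11)

Answer: 0 11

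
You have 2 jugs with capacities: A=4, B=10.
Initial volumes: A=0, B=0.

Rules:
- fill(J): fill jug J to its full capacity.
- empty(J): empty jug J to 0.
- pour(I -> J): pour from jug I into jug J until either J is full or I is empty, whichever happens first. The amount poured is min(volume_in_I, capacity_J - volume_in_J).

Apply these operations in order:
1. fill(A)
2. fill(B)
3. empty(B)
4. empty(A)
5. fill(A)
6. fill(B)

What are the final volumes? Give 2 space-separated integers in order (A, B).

Step 1: fill(A) -> (A=4 B=0)
Step 2: fill(B) -> (A=4 B=10)
Step 3: empty(B) -> (A=4 B=0)
Step 4: empty(A) -> (A=0 B=0)
Step 5: fill(A) -> (A=4 B=0)
Step 6: fill(B) -> (A=4 B=10)

Answer: 4 10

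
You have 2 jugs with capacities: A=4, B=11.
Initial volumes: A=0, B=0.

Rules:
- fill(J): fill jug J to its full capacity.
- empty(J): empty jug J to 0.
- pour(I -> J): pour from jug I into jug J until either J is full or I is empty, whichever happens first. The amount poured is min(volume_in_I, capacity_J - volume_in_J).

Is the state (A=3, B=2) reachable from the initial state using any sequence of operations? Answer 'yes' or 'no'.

Answer: no

Derivation:
BFS explored all 30 reachable states.
Reachable set includes: (0,0), (0,1), (0,2), (0,3), (0,4), (0,5), (0,6), (0,7), (0,8), (0,9), (0,10), (0,11) ...
Target (A=3, B=2) not in reachable set → no.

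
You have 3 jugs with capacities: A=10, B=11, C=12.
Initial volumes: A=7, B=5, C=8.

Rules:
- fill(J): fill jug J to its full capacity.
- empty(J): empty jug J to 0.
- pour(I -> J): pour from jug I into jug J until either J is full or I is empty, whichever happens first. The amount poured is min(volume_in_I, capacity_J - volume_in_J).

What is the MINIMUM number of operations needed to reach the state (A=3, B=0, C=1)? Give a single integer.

Answer: 4

Derivation:
BFS from (A=7, B=5, C=8). One shortest path:
  1. empty(B) -> (A=7 B=0 C=8)
  2. pour(A -> C) -> (A=3 B=0 C=12)
  3. pour(C -> B) -> (A=3 B=11 C=1)
  4. empty(B) -> (A=3 B=0 C=1)
Reached target in 4 moves.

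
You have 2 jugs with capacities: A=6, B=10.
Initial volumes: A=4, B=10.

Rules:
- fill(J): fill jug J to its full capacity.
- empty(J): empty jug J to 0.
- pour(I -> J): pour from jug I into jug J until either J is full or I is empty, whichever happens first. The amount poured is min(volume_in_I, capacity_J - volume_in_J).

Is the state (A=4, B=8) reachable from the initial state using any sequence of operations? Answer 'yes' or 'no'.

BFS explored all 16 reachable states.
Reachable set includes: (0,0), (0,2), (0,4), (0,6), (0,8), (0,10), (2,0), (2,10), (4,0), (4,10), (6,0), (6,2) ...
Target (A=4, B=8) not in reachable set → no.

Answer: no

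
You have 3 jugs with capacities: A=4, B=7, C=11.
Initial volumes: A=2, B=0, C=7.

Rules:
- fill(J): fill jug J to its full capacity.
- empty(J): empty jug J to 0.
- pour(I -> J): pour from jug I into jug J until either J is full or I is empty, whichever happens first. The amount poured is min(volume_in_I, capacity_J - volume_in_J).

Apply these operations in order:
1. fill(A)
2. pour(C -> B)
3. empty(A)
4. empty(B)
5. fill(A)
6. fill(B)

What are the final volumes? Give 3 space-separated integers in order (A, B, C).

Answer: 4 7 0

Derivation:
Step 1: fill(A) -> (A=4 B=0 C=7)
Step 2: pour(C -> B) -> (A=4 B=7 C=0)
Step 3: empty(A) -> (A=0 B=7 C=0)
Step 4: empty(B) -> (A=0 B=0 C=0)
Step 5: fill(A) -> (A=4 B=0 C=0)
Step 6: fill(B) -> (A=4 B=7 C=0)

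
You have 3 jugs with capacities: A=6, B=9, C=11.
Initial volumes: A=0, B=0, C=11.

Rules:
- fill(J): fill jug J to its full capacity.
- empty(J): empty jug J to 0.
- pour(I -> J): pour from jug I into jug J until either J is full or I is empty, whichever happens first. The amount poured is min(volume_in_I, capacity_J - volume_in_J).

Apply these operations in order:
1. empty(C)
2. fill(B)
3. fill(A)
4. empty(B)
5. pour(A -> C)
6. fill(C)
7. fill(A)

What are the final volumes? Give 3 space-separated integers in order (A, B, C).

Answer: 6 0 11

Derivation:
Step 1: empty(C) -> (A=0 B=0 C=0)
Step 2: fill(B) -> (A=0 B=9 C=0)
Step 3: fill(A) -> (A=6 B=9 C=0)
Step 4: empty(B) -> (A=6 B=0 C=0)
Step 5: pour(A -> C) -> (A=0 B=0 C=6)
Step 6: fill(C) -> (A=0 B=0 C=11)
Step 7: fill(A) -> (A=6 B=0 C=11)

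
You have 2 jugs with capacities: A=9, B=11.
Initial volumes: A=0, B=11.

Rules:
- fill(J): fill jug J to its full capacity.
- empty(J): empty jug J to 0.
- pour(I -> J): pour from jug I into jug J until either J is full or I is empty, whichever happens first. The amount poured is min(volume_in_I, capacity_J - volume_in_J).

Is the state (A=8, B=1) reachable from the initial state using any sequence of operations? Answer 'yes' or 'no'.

BFS explored all 40 reachable states.
Reachable set includes: (0,0), (0,1), (0,2), (0,3), (0,4), (0,5), (0,6), (0,7), (0,8), (0,9), (0,10), (0,11) ...
Target (A=8, B=1) not in reachable set → no.

Answer: no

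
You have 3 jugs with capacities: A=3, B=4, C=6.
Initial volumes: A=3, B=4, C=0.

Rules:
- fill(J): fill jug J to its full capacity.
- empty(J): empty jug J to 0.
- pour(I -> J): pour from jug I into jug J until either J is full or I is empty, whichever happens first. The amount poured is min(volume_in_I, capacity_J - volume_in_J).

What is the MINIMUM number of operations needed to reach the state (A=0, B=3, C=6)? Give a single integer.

Answer: 3

Derivation:
BFS from (A=3, B=4, C=0). One shortest path:
  1. empty(B) -> (A=3 B=0 C=0)
  2. fill(C) -> (A=3 B=0 C=6)
  3. pour(A -> B) -> (A=0 B=3 C=6)
Reached target in 3 moves.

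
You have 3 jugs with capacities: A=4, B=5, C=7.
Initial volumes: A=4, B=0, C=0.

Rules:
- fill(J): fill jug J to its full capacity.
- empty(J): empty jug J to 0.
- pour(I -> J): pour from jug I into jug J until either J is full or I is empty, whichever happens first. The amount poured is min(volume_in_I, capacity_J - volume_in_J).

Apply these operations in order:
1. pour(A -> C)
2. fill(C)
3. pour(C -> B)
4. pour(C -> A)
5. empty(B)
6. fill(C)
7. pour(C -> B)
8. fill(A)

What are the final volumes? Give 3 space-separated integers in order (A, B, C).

Answer: 4 5 2

Derivation:
Step 1: pour(A -> C) -> (A=0 B=0 C=4)
Step 2: fill(C) -> (A=0 B=0 C=7)
Step 3: pour(C -> B) -> (A=0 B=5 C=2)
Step 4: pour(C -> A) -> (A=2 B=5 C=0)
Step 5: empty(B) -> (A=2 B=0 C=0)
Step 6: fill(C) -> (A=2 B=0 C=7)
Step 7: pour(C -> B) -> (A=2 B=5 C=2)
Step 8: fill(A) -> (A=4 B=5 C=2)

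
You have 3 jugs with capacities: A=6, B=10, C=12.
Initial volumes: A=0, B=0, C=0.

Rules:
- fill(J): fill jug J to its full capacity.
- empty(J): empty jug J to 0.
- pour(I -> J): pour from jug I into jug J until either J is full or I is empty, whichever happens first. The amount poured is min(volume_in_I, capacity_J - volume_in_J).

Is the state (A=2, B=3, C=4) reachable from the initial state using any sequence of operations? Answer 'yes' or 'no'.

Answer: no

Derivation:
BFS explored all 128 reachable states.
Reachable set includes: (0,0,0), (0,0,2), (0,0,4), (0,0,6), (0,0,8), (0,0,10), (0,0,12), (0,2,0), (0,2,2), (0,2,4), (0,2,6), (0,2,8) ...
Target (A=2, B=3, C=4) not in reachable set → no.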